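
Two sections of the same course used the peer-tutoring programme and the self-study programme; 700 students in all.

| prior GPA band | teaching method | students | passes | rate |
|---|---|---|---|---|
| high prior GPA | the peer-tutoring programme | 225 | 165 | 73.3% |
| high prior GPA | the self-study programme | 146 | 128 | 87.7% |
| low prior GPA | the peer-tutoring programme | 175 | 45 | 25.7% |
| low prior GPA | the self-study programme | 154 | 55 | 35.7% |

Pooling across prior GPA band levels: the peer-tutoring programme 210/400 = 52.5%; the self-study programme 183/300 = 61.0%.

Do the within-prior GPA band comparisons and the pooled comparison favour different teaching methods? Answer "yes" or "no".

Within each prior GPA band level (high prior GPA 73.3% vs 87.7%; low prior GPA 25.7% vs 35.7%), the self-study programme has the higher rate every time. Pooled: 52.5% vs 61.0% — the self-study programme has the higher rate overall. They agree.

no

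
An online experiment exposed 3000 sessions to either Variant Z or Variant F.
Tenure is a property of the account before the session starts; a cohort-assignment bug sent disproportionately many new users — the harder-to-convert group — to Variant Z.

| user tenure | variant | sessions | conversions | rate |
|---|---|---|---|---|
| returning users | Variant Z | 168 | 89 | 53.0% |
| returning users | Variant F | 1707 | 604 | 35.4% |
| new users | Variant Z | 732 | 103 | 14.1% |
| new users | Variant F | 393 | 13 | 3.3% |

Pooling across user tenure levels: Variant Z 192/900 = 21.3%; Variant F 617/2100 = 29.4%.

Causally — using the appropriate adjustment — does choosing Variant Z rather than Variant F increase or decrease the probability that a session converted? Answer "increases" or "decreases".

increases

Within every user tenure level Variant Z has the higher rate, yet pooled Variant F does — Simpson's reversal.
User tenure differs across variants for reasons unrelated to any effect of the variant itself, and it separately predicts the outcome — a classic confounder. We must compare within user tenure levels.
Within each level — returning users: 53.0% vs 35.4%; new users: 14.1% vs 3.3% — Variant Z is higher every time.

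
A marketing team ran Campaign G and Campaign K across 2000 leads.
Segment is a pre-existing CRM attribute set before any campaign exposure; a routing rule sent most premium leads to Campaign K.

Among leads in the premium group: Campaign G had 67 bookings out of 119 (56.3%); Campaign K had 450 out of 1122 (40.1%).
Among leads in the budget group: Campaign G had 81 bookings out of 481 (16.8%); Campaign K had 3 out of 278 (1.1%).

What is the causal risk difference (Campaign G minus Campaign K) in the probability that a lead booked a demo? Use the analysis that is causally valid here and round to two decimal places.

The stratified and pooled comparisons disagree (Campaign G wins within each customer segment; Campaign K wins overall), so the answer turns on the causal role of customer segment.
Customer segment satisfies the back-door criterion: it is not a descendant of the campaign, and it blocks the spurious path from campaign to outcome. Adjusting for it (i.e., using the within-customer segment rates) gives the causal effect.
Adjusting over the population distribution of customer segment: 0.621·(0.563−0.401) + 0.380·(0.168−0.011) = +0.160.

+0.16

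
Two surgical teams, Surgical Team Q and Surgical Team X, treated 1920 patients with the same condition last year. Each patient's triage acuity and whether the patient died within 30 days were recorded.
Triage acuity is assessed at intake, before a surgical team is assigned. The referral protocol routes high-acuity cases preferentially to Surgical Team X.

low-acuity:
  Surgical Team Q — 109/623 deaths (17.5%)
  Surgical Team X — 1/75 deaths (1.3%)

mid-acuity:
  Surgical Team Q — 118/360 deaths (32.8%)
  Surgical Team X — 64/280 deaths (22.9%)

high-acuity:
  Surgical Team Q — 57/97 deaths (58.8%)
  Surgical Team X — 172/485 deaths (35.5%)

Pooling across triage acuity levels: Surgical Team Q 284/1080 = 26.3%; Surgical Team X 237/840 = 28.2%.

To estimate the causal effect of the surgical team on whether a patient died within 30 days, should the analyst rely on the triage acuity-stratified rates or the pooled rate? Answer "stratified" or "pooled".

Since triage acuity is a pre-existing factor (not a product of the surgical team) and it affects the outcome on its own, it is a confounder. The stratified rates, not the pooled rate, identify the causal effect.
Within each level — low-acuity: 17.5% vs 1.3%; mid-acuity: 32.8% vs 22.9%; high-acuity: 58.8% vs 35.5% — Surgical Team X is lower every time.

stratified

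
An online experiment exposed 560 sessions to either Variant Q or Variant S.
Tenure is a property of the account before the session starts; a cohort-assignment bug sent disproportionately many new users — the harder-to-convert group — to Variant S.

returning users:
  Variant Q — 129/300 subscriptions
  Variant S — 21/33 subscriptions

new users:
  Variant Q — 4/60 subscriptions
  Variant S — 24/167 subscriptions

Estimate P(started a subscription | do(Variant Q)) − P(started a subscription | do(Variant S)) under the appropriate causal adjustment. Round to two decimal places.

-0.15

Since user tenure is a pre-existing factor (not a product of the variant) and it affects the outcome on its own, it is a confounder. The stratified rates, not the pooled rate, identify the causal effect.
Adjusting over the population distribution of user tenure: 0.595·(0.430−0.636) + 0.405·(0.067−0.144) = -0.154.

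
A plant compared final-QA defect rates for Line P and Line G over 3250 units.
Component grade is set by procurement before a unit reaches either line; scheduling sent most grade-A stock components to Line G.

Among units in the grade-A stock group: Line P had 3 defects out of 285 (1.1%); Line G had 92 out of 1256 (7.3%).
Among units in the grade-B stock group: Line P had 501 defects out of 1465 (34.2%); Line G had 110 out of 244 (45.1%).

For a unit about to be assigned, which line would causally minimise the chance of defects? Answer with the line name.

Line P

Line P is lower inside every component grade stratum but Line G is lower in aggregate. Whether to stratify depends on how component grade relates to the line.
Component grade satisfies the back-door criterion: it is not a descendant of the line, and it blocks the spurious path from line to outcome. Adjusting for it (i.e., using the within-component grade rates) gives the causal effect.
Within each level — grade-A stock: 1.1% vs 7.3%; grade-B stock: 34.2% vs 45.1% — Line P is lower every time.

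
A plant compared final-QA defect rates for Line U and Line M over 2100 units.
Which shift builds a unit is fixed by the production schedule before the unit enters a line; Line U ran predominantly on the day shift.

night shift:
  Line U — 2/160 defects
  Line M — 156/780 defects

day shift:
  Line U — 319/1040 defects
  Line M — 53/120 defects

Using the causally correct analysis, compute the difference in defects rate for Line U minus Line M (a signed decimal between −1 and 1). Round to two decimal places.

-0.16

Here shift is a common cause — it drives both which line a case falls under and the outcome. The crude comparison mixes populations; the stratum-specific rates are the causally relevant ones.
Adjusting over the population distribution of shift: 0.448·(0.013−0.200) + 0.552·(0.307−0.442) = -0.158.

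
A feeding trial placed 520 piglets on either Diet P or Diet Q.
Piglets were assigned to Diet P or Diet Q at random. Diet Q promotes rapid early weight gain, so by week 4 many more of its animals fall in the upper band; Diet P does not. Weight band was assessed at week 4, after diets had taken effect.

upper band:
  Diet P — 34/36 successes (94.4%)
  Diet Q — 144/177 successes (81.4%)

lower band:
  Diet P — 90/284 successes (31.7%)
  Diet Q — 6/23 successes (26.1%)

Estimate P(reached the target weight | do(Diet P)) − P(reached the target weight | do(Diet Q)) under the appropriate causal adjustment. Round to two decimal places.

Week-4 weight band is downstream of the diet. One should not condition on a consequence of treatment, so the overall rates are the right comparison.
The causal difference is the pooled difference: 0.388 − 0.750 = -0.362.

-0.36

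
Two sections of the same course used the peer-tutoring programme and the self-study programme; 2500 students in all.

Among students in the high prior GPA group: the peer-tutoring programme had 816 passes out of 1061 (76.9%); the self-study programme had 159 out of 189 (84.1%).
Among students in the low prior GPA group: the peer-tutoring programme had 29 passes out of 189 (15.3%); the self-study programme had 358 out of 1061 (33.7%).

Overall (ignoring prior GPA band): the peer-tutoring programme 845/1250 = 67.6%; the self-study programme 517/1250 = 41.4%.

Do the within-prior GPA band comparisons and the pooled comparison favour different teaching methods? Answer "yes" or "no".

yes

Within each prior GPA band level (high prior GPA 76.9% vs 84.1%; low prior GPA 15.3% vs 33.7%), the self-study programme has the higher rate every time. Pooled: 67.6% vs 41.4% — the peer-tutoring programme has the higher rate overall. The two comparisons disagree.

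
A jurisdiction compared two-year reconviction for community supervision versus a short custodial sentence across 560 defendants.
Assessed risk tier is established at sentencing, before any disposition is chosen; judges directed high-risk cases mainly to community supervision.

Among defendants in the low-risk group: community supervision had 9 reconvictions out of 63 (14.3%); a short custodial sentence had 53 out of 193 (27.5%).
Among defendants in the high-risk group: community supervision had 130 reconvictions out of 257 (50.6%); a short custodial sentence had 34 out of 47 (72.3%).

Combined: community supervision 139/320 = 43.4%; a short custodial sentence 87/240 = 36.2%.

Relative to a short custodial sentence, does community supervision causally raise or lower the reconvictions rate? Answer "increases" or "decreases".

The stratified and pooled comparisons disagree (community supervision wins within each assessed risk tier; a short custodial sentence wins overall), so the answer turns on the causal role of assessed risk tier.
Since assessed risk tier is a pre-existing factor (not a product of the disposition) and it affects the outcome on its own, it is a confounder. The stratified rates, not the pooled rate, identify the causal effect.
Within each level — low-risk: 14.3% vs 27.5%; high-risk: 50.6% vs 72.3% — community supervision is lower every time.

decreases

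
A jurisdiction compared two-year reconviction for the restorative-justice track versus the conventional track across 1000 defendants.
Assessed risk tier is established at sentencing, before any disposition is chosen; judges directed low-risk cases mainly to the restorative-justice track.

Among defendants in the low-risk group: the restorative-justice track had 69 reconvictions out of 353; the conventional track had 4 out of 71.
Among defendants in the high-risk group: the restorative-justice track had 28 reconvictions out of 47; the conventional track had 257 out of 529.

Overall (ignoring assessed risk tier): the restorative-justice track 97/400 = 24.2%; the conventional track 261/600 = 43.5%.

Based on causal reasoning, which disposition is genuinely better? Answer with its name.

the conventional track is lower inside every assessed risk tier stratum but the restorative-justice track is lower in aggregate. Whether to stratify depends on how assessed risk tier relates to the disposition.
Here assessed risk tier is a common cause — it drives both which disposition a case falls under and the outcome. The crude comparison mixes populations; the stratum-specific rates are the causally relevant ones.
Within each level — low-risk: 19.5% vs 5.6%; high-risk: 59.6% vs 48.6% — the conventional track is lower every time.

the conventional track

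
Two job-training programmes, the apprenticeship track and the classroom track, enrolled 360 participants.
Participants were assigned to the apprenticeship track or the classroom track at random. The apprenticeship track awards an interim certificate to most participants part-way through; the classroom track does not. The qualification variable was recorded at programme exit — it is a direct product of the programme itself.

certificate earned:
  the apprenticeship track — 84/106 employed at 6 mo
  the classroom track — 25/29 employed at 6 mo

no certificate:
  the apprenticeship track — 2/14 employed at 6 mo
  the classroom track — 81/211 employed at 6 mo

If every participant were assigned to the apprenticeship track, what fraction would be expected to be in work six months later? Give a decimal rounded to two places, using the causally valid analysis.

0.72

The distribution of qualification attained during the programme is itself part of what the programme does — it is an intermediate outcome. Holding it fixed would remove that part of the effect; the total effect is the pooled difference.
So P(outcome | do(the apprenticeship track)) is just the pooled rate for the apprenticeship track: 86/120 = 0.717.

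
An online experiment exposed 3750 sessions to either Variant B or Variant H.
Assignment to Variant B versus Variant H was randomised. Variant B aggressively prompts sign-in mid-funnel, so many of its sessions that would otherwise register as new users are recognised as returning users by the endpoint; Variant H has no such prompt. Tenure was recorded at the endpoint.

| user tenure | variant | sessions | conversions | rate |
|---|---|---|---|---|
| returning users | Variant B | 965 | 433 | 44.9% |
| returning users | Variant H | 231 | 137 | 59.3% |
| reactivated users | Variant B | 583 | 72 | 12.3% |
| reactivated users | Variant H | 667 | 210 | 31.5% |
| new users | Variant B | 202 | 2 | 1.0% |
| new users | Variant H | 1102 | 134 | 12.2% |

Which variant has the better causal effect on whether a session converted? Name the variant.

Variant B

User tenure lies on the pathway variant → user tenure → outcome, so adjusting for it blocks the indirect effect. For the total causal effect of variant, use the unadjusted pooled rates.
Pooled: Variant B 29.0% vs Variant H 24.1%; Variant B is higher overall.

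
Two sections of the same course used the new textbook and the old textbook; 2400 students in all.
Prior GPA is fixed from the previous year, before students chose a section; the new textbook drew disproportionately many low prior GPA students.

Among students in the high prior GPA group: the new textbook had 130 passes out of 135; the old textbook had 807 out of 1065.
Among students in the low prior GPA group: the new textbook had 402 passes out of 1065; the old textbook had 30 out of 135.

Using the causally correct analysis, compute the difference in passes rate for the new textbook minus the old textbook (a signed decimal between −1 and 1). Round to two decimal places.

+0.18

The stratified and pooled comparisons disagree (the new textbook wins within each prior GPA band; the old textbook wins overall), so the answer turns on the causal role of prior GPA band.
Prior GPA band differs across teaching methods for reasons unrelated to any effect of the teaching method itself, and it separately predicts the outcome — a classic confounder. We must compare within prior GPA band levels.
Adjusting over the population distribution of prior GPA band: 0.500·(0.963−0.758) + 0.500·(0.377−0.222) = +0.180.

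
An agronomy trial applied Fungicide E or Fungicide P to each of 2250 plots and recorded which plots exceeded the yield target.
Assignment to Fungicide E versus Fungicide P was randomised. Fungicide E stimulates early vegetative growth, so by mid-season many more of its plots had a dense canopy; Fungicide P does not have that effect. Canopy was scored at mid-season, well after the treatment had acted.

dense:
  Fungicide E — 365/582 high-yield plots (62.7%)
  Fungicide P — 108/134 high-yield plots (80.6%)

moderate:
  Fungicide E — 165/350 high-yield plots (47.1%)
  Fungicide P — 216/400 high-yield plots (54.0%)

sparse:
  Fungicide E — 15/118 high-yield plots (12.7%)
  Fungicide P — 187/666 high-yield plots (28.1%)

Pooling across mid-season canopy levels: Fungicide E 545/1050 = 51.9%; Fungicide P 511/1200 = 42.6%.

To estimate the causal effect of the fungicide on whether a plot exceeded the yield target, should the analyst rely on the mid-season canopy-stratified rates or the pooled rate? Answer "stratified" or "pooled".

pooled

Mid-season canopy is downstream of the fungicide. One should not condition on a consequence of treatment, so the overall rates are the right comparison.
Pooled: Fungicide E 51.9% vs Fungicide P 42.6%; Fungicide E is higher overall.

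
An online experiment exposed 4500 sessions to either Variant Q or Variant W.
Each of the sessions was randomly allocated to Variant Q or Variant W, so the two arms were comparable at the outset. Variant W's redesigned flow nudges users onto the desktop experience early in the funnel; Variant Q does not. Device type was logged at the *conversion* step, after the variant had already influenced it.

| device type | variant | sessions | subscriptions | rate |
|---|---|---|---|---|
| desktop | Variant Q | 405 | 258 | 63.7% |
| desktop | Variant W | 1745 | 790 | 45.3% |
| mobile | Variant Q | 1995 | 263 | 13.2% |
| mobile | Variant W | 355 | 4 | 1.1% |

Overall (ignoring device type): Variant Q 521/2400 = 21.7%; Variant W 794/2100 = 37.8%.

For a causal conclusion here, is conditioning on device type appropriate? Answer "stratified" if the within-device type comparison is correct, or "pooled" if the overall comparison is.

pooled

Device type lies on the pathway variant → device type → outcome, so adjusting for it blocks the indirect effect. For the total causal effect of variant, use the unadjusted pooled rates.
Pooled: Variant Q 21.7% vs Variant W 37.8%; Variant W is higher overall.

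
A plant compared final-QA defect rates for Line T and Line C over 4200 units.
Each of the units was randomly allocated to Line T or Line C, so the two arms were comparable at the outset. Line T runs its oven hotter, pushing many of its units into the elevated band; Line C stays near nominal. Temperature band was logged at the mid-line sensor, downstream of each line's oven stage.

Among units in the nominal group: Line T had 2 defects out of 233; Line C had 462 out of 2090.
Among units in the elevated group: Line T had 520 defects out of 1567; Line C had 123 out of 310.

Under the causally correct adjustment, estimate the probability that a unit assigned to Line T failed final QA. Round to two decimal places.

The stratified and pooled comparisons disagree (Line T wins within each in-process temperature band; Line C wins overall), so the answer turns on the causal role of in-process temperature band.
Stratifying would compare lines among units the lines themselves sorted into in-process temperature band groups — a form of selection on an intermediate. The unconditioned pooled rates give the total causal effect.
So P(outcome | do(Line T)) is just the pooled rate for Line T: 522/1800 = 0.290.

0.29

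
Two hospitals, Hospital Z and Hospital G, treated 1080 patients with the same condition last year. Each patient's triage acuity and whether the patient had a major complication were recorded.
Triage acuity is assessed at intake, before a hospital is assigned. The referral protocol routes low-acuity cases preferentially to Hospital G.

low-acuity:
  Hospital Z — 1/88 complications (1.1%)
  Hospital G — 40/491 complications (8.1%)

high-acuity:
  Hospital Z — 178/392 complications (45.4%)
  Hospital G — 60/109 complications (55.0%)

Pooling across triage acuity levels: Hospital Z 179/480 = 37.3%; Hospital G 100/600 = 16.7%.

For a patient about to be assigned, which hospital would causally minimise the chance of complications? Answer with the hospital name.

Hospital Z

Here triage acuity is a common cause — it drives both which hospital a case falls under and the outcome. The crude comparison mixes populations; the stratum-specific rates are the causally relevant ones.
Within each level — low-acuity: 1.1% vs 8.1%; high-acuity: 45.4% vs 55.0% — Hospital Z is lower every time.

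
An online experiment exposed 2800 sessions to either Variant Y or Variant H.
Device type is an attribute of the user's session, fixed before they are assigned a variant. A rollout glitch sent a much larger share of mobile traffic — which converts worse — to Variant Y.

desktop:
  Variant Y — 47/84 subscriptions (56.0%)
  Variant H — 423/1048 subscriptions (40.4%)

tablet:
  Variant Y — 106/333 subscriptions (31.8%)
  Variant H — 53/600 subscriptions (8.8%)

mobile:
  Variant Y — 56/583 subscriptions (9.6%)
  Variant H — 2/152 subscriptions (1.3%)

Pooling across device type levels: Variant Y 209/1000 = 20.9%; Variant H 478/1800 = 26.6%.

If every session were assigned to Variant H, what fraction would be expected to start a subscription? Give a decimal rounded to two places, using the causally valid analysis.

Device type satisfies the back-door criterion: it is not a descendant of the variant, and it blocks the spurious path from variant to outcome. Adjusting for it (i.e., using the within-device type rates) gives the causal effect.
Standardising Variant H to the population device type mix: 0.404·423/1048 + 0.333·53/600 + 0.263·2/152 = 0.196.

0.20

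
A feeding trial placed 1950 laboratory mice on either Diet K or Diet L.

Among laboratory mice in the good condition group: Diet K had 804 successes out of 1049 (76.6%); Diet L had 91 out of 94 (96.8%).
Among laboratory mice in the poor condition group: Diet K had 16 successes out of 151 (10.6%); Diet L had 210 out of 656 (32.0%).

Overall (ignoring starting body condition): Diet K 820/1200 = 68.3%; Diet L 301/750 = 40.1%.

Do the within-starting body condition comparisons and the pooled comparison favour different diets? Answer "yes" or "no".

yes

Within each starting body condition level (good condition 76.6% vs 96.8%; poor condition 10.6% vs 32.0%), Diet L has the higher rate every time. Pooled: 68.3% vs 40.1% — Diet K has the higher rate overall. The two comparisons disagree.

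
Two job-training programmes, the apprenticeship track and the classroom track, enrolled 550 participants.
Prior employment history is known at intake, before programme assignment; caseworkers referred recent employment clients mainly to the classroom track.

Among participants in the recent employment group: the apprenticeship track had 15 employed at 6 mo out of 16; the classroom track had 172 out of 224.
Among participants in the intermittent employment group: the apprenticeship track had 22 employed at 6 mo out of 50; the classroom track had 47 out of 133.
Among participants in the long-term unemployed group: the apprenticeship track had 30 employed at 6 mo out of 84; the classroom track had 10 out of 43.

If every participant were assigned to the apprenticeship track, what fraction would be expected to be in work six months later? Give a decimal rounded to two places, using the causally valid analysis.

the apprenticeship track is higher inside every prior employment history stratum but the classroom track is higher in aggregate. Whether to stratify depends on how prior employment history relates to the programme.
Since prior employment history is a pre-existing factor (not a product of the programme) and it affects the outcome on its own, it is a confounder. The stratified rates, not the pooled rate, identify the causal effect.
Standardising the apprenticeship track to the population prior employment history mix: 0.436·15/16 + 0.333·22/50 + 0.231·30/84 = 0.638.

0.64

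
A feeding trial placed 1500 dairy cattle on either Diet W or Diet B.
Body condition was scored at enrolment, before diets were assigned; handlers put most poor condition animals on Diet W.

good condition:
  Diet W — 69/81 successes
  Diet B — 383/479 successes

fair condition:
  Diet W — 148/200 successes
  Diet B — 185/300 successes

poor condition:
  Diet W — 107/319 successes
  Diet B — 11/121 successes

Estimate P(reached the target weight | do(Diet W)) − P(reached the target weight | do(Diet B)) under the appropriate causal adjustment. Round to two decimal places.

+0.13

Starting body condition is set before the diet has any effect — it is not caused by the diet — and it independently drives the outcome. That makes it a confounder, so the causal comparison is within starting body condition levels.
Adjusting over the population distribution of starting body condition: 0.373·(0.852−0.800) + 0.333·(0.740−0.617) + 0.293·(0.335−0.091) = +0.132.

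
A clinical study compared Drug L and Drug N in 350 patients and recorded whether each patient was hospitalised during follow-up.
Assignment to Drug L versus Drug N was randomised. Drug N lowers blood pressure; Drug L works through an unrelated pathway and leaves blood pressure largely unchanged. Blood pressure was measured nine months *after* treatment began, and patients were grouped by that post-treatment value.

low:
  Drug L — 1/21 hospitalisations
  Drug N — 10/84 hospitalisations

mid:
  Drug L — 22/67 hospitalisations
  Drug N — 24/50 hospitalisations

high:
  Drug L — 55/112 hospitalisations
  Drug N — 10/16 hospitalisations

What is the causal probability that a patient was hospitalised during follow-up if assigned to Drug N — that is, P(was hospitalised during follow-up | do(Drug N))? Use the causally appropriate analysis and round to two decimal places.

Blood pressure is downstream of the drug. One should not condition on a consequence of treatment, so the overall rates are the right comparison.
So P(outcome | do(Drug N)) is just the pooled rate for Drug N: 44/150 = 0.293.

0.29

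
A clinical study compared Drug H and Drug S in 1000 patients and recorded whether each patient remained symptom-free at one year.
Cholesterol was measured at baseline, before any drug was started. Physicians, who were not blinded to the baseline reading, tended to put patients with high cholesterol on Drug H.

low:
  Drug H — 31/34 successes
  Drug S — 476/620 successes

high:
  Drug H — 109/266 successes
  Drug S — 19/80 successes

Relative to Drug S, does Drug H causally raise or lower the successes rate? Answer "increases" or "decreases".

The stratified and pooled comparisons disagree (Drug H wins within each cholesterol; Drug S wins overall), so the answer turns on the causal role of cholesterol.
The imbalance in cholesterol arose from how patients were allocated, not from anything the drug did; and cholesterol independently affects the outcome. The pooled gap is confounded — condition on cholesterol.
Within each level — low: 91.2% vs 76.8%; high: 41.0% vs 23.8% — Drug H is higher every time.

increases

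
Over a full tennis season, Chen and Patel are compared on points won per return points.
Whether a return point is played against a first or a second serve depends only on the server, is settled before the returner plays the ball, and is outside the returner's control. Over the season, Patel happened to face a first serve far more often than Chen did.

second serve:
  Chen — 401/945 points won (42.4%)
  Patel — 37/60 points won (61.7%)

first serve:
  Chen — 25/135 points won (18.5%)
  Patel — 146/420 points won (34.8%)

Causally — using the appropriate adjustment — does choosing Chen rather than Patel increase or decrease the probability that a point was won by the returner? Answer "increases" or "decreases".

decreases

Serve type satisfies the back-door criterion: it is not a descendant of the player, and it blocks the spurious path from player to outcome. Adjusting for it (i.e., using the within-serve type rates) gives the causal effect.
Within each level — second serve: 42.4% vs 61.7%; first serve: 18.5% vs 34.8% — Patel is higher every time.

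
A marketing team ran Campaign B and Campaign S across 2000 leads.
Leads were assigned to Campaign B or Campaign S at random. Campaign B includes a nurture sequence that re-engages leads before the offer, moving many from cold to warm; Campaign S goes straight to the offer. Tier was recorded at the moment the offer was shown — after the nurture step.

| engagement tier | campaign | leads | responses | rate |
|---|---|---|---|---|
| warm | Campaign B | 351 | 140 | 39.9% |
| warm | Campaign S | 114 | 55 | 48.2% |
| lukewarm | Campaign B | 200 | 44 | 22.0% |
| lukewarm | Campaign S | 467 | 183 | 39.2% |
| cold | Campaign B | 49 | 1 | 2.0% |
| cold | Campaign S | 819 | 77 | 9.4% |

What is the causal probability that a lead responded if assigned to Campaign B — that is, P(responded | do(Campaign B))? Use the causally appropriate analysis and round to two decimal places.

0.31

The stratified and pooled comparisons disagree (Campaign S wins within each engagement tier; Campaign B wins overall), so the answer turns on the causal role of engagement tier.
Engagement tier here is a post-treatment variable shaped by the campaign; conditioning on it would introduce bias rather than remove it. The overall comparison is the causal one.
So P(outcome | do(Campaign B)) is just the pooled rate for Campaign B: 185/600 = 0.308.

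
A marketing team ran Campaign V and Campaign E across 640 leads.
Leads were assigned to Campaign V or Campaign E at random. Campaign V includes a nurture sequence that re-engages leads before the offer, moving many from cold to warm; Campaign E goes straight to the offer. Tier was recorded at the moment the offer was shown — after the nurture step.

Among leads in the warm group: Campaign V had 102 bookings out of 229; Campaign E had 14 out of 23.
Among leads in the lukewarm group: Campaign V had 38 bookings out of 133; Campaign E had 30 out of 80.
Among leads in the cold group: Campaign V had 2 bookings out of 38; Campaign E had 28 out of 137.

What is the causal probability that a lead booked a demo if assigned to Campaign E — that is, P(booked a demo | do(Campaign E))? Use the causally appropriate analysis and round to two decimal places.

Engagement tier here is a post-treatment variable shaped by the campaign; conditioning on it would introduce bias rather than remove it. The overall comparison is the causal one.
So P(outcome | do(Campaign E)) is just the pooled rate for Campaign E: 72/240 = 0.300.

0.30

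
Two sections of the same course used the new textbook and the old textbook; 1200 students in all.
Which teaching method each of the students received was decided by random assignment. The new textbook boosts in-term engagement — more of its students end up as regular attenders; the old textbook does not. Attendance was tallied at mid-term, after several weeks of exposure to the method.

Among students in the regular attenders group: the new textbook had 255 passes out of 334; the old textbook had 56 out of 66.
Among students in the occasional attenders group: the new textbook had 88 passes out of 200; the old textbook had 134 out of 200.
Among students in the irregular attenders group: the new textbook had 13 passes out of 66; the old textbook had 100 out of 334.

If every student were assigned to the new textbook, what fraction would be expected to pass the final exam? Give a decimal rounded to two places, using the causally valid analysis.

0.59

Within every mid-term attendance level the old textbook has the higher rate, yet pooled the new textbook does — Simpson's reversal.
Stratifying would compare teaching methods among students the teaching methods themselves sorted into mid-term attendance groups — a form of selection on an intermediate. The unconditioned pooled rates give the total causal effect.
So P(outcome | do(the new textbook)) is just the pooled rate for the new textbook: 356/600 = 0.593.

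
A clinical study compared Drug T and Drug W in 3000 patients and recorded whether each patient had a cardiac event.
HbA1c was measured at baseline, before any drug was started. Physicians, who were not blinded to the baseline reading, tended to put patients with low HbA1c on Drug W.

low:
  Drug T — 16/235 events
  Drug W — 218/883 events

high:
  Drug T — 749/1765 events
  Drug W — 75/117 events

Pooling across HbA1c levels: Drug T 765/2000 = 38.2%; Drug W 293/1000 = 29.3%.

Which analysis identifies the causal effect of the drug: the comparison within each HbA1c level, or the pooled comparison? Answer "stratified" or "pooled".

stratified

HbA1c differs across drugs for reasons unrelated to any effect of the drug itself, and it separately predicts the outcome — a classic confounder. We must compare within HbA1c levels.
Within each level — low: 6.8% vs 24.7%; high: 42.4% vs 64.1% — Drug T is lower every time.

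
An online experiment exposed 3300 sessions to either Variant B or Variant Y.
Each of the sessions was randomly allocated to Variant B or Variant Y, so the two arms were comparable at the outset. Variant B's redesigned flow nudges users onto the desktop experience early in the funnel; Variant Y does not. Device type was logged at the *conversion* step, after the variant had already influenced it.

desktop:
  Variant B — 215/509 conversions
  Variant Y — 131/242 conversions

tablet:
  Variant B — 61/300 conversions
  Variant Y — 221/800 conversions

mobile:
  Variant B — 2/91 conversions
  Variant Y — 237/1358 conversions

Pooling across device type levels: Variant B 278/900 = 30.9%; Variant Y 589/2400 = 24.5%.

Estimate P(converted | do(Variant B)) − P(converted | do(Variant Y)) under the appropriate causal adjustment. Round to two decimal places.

Because the variant influences device type, device type is a post-treatment mediator, not a confounder. Stratifying on it would bias the estimate; the causal effect is the crude pooled difference.
The causal difference is the pooled difference: 0.309 − 0.245 = +0.063.

+0.06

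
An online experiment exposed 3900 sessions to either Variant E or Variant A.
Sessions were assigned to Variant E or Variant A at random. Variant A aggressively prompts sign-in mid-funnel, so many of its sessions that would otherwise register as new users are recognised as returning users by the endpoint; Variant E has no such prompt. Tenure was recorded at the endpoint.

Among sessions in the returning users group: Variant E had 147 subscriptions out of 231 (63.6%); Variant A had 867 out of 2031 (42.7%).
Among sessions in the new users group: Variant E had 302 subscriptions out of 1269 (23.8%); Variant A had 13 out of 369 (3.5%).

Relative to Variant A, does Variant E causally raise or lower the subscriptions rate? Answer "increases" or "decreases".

decreases

The user tenure-specific comparison favours Variant E throughout, but the pooled figures favour Variant A. The question is whether to condition on user tenure.
User tenure is downstream of the variant. One should not condition on a consequence of treatment, so the overall rates are the right comparison.
Pooled: Variant E 29.9% vs Variant A 36.7%; Variant A is higher overall.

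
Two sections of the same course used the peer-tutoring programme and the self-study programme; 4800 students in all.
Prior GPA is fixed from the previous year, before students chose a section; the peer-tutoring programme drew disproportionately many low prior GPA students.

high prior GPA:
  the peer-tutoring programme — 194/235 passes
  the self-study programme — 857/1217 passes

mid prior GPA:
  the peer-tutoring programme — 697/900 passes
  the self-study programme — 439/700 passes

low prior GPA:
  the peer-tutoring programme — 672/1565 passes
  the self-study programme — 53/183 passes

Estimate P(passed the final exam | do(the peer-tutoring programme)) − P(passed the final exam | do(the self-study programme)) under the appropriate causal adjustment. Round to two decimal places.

+0.14

Prior GPA band is set before the teaching method has any effect — it is not caused by the teaching method — and it independently drives the outcome. That makes it a confounder, so the causal comparison is within prior GPA band levels.
Adjusting over the population distribution of prior GPA band: 0.302·(0.826−0.704) + 0.333·(0.774−0.627) + 0.364·(0.429−0.290) = +0.137.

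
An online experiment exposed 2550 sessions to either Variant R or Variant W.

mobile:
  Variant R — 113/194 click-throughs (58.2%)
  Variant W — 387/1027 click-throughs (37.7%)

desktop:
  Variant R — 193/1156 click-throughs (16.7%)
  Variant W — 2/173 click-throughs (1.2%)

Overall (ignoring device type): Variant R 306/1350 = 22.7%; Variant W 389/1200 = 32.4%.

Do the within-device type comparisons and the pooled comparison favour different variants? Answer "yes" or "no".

yes

Within each device type level (mobile 58.2% vs 37.7%; desktop 16.7% vs 1.2%), Variant R has the higher rate every time. Pooled: 22.7% vs 32.4% — Variant W has the higher rate overall. The two comparisons disagree.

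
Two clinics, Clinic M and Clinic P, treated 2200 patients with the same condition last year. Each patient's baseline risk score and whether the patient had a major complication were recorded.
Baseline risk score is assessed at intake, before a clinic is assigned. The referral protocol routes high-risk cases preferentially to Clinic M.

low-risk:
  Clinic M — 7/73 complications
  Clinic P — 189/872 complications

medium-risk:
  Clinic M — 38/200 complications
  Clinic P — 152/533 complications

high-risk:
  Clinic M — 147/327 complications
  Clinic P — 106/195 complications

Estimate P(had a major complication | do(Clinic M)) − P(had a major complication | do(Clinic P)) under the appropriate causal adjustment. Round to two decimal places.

-0.11

Clinic M is lower inside every baseline risk score stratum but Clinic P is lower in aggregate. Whether to stratify depends on how baseline risk score relates to the clinic.
Here baseline risk score is a common cause — it drives both which clinic a case falls under and the outcome. The crude comparison mixes populations; the stratum-specific rates are the causally relevant ones.
Adjusting over the population distribution of baseline risk score: 0.430·(0.096−0.217) + 0.333·(0.190−0.285) + 0.237·(0.450−0.544) = -0.106.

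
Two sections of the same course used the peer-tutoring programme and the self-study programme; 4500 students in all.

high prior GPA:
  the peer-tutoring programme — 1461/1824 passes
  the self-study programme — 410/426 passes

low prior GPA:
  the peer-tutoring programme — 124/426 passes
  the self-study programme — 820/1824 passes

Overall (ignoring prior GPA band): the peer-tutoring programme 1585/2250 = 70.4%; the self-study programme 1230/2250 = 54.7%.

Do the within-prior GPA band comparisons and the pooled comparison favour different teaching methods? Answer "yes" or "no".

yes

Within each prior GPA band level (high prior GPA 80.1% vs 96.2%; low prior GPA 29.1% vs 45.0%), the self-study programme has the higher rate every time. Pooled: 70.4% vs 54.7% — the peer-tutoring programme has the higher rate overall. The two comparisons disagree.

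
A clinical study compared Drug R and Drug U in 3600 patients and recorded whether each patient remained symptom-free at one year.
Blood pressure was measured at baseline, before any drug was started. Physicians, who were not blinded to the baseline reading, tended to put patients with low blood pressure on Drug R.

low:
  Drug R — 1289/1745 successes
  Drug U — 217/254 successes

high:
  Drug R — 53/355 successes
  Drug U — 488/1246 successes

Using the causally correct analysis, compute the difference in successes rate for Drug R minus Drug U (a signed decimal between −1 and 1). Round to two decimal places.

-0.17

Nothing the drug does changes blood pressure; the imbalance is an allocation artefact. With blood pressure also predicting the outcome, the pooled figure is confounded, and the within-stratum comparison is the causal one.
Adjusting over the population distribution of blood pressure: 0.555·(0.739−0.854) + 0.445·(0.149−0.392) = -0.172.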